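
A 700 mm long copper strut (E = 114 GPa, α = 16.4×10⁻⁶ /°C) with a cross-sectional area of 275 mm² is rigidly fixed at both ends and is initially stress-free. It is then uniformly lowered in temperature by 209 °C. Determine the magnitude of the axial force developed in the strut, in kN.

P ≈ 107 kN (tensile)

With zero net strain, σ = E·αΔT = 114 GPa × 16.4×10⁻⁶ × 209 = 390.7 MPa.
P = AEαΔT = 275 × 114×10³ × 16.4×10⁻⁶ × 209 = 107.5 kN (tensile).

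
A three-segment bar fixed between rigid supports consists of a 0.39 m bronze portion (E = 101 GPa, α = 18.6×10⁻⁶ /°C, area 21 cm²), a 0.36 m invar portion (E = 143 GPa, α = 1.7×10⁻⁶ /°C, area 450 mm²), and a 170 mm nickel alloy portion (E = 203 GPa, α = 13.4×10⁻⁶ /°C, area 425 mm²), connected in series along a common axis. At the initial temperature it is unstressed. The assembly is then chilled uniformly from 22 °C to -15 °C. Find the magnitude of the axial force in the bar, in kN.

P ≈ 39.9 kN (tensile)

If the supports were absent, the total length change would be Σ αᵢΔT Lᵢ = 18.6×10⁻⁶×37×390 + 1.7×10⁻⁶×37×360 + 13.4×10⁻⁶×37×170 = 0.3753 mm.
The rigid supports impose zero overall length change; the single axial force P common to all segments must satisfy P Σ Lᵢ/(AᵢEᵢ) = δ_free.
Σ Lᵢ/(AᵢEᵢ) = 390/(2100×101×10³) + 360/(450×143×10³) + 170/(425×203×10³) = 9.404×10⁻⁶ mm/N.
So P = 0.3753 / 9.404×10⁻⁶ = 39.91 kN, tensile.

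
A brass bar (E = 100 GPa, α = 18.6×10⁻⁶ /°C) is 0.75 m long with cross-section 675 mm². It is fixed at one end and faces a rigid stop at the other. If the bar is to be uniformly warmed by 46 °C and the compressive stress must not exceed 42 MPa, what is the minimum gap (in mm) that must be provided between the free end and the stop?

With no wall the bar would lengthen by αΔT L = 18.6×10⁻⁶ × 46 × 750 = 0.6417 mm.
At the allowable stress the elastic shortening the wall may impose is σL/E = 42 × 750 / (100×10³) = 0.315 mm.
So the gap has to take up the difference, g_min = δ_free − σL/E = 0.6417 − 0.315 = 0.3267 mm.

g ≈ 0.327 mm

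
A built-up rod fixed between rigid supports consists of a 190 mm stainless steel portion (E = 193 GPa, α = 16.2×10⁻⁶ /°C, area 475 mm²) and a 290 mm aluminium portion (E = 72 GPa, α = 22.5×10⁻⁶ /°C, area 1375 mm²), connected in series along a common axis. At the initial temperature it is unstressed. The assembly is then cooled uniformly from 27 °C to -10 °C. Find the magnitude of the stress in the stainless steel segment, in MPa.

Free thermal contraction of the whole bar: Σ αᵢΔT Lᵢ = 16.2×10⁻⁶×37×190 + 22.5×10⁻⁶×37×290 = 0.3553 mm.
Since the ends are fixed, an axial force P builds up, equal in every segment, with P · Σ Lᵢ/(AᵢEᵢ) = δ_free.
The series flexibility is Σ Lᵢ/(AᵢEᵢ) = 190/(475×193×10³) + 290/(1375×72×10³) = 5.002×10⁻⁶ mm/N.
P = 0.3553 / 5.002×10⁻⁶ = 71040 N = 71.04 kN, tensile.
σ_{stainless steel} = P / A = 71040 / 475 = 149.5 MPa.

σ ≈ 150 MPa (tensile)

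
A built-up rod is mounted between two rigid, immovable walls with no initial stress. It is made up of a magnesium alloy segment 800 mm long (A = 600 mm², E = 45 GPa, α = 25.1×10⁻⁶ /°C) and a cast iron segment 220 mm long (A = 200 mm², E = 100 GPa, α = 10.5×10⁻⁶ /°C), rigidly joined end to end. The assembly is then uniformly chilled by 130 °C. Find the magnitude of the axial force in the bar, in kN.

Free thermal contraction of the whole bar: Σ αᵢΔT Lᵢ = 25.1×10⁻⁶×130×800 + 10.5×10⁻⁶×130×220 = 2.911 mm.
The walls prevent any net length change, so an axial force P (same in every segment) develops. Compatibility: P · Σ Lᵢ/(AᵢEᵢ) = δ_free.
The series flexibility is Σ Lᵢ/(AᵢEᵢ) = 800/(600×45×10³) + 220/(200×100×10³) = 4.063×10⁻⁵ mm/N.
So P = 2.911 / 4.063×10⁻⁵ = 71.64 kN, tensile.

P ≈ 71.6 kN (tensile)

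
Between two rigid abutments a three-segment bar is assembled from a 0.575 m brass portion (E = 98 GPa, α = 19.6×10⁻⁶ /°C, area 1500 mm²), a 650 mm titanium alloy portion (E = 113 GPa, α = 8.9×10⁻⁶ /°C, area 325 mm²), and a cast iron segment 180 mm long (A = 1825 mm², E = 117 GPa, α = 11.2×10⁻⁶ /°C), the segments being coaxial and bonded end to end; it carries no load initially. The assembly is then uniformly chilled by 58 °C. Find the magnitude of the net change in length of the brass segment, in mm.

If the supports were absent, the total length change would be Σ αᵢΔT Lᵢ = 19.6×10⁻⁶×58×575 + 8.9×10⁻⁶×58×650 + 11.2×10⁻⁶×58×180 = 1.106 mm.
The walls prevent any net length change, so an axial force P (same in every segment) develops. Compatibility: P · Σ Lᵢ/(AᵢEᵢ) = δ_free.
The series flexibility is Σ Lᵢ/(AᵢEᵢ) = 575/(1500×98×10³) + 650/(325×113×10³) + 180/(1825×117×10³) = 2.245×10⁻⁵ mm/N.
Hence P = δ_free / Σ(L/AE) = 1.106/2.245×10⁻⁵ = 49.26 kN (tensile).
For the brass segment, free thermal change = 19.6×10⁻⁶×58×575 = 0.6537 mm and elastic change from P = 49260×575/(1500×98×10³) = 0.1927 mm; these oppose, so the net change is 0.461 mm (segment shortens).

|ΔL| ≈ 0.461 mm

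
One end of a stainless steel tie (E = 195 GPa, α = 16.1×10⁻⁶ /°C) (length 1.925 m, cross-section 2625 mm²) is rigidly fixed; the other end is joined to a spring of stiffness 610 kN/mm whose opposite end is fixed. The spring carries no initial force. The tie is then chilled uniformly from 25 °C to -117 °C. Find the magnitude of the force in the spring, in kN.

Free thermal contraction: δ_free = αΔT L = 16.1×10⁻⁶ × 142 × 1925 = 4.401 mm.
Let P be the tensile force in the spring. The tie extends elastically by PL/(AE) and the spring stretches by P/k; together these equal δ_free.
P [ L/(AE) + 1/k ] = δ_free → P [ 1925/(2625×195×10³) + 1/(610×10³) ] = 4.401.
P = 4.401 / 5.4×10⁻⁶ = 815000 N.

P ≈ 815 kN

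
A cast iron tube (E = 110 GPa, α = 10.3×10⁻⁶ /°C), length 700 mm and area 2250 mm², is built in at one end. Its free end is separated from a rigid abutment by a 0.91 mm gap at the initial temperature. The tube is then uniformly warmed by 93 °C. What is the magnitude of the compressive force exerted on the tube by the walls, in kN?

Unrestrained expansion: δ_free = αΔT L = 10.3×10⁻⁶ × 93 × 700 = 0.6705 mm.
Since δ_free = 0.671 mm is less than the 0.91 mm gap, the tube never touches the wall. No axial force develops.

P ≈ 0 kN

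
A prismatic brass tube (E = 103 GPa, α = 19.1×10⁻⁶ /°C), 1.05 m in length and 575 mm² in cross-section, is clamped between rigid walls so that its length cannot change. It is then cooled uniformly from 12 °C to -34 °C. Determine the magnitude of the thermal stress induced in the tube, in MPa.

σ ≈ 90.5 MPa (tensile)

The supports are rigid, so the total axial strain is zero. The restrained thermal strain is ε = αΔT = 19.1×10⁻⁶ × 46 = 878.6×10⁻⁶.
σ = EαΔT = 103×10³ × 19.1×10⁻⁶ × 46 = 90.5 MPa (tensile; the tube is trying to contract).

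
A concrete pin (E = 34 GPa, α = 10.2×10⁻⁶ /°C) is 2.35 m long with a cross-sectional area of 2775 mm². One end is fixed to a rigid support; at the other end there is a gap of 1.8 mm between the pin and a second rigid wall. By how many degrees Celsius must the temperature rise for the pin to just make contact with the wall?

ΔT ≈ 75.1 °C

The gap closes when αΔT L = 1.8 mm, since the pin is still unstressed at that instant.
ΔT = 1.8 / (10.2×10⁻⁶ × 2350) = 75.09 °C.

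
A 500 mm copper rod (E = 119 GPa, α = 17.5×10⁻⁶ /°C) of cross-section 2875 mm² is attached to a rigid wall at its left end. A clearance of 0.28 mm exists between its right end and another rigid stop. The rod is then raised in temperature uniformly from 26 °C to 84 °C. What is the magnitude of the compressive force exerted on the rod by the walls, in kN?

P ≈ 156 kN

Unrestrained expansion: δ_free = αΔT L = 17.5×10⁻⁶ × 58 × 500 = 0.5075 mm.
The gap closes (δ_free > 0.28 mm) and the wall then resists a further 0.5075 − 0.28 = 0.2275 mm of expansion.
Compatibility: PL/(AE) = 0.2275 mm, so σ = P/A = E × (0.2275/500) = 54.14 MPa.
Force on the wall = σA = 54.14 × 2875 mm² = 155.7 kN.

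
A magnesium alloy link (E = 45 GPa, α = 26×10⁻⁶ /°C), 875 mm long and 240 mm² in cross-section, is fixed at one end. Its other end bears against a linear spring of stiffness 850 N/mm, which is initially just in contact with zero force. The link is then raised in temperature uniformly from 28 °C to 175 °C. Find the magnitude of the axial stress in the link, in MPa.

σ ≈ 11.1 MPa (compressive)

If the spring were absent the link would lengthen by αΔT L = 26×10⁻⁶ × 147 × 875 = 3.344 mm.
Let P be the compressive force at the spring. The link shortens elastically by PL/(AE) and the spring compresses by P/k; together these equal δ_free.
P [ L/(AE) + 1/k ] = δ_free → P [ 875/(240×45×10³) + 1/(850) ] = 3.344.
P = 3.344 / 0.001257 = 2659 N.
σ = P/A = 2659/240 = 11.08 MPa.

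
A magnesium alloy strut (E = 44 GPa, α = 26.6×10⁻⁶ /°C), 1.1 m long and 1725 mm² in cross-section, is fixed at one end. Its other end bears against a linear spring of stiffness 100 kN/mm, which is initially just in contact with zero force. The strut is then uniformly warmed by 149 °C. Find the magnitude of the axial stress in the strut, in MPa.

The unrestrained thermal change is αΔT L = 26.6×10⁻⁶ × 149 × 1100 = 4.36 mm.
With a force P in the spring, the elastic change of the strut is PL/(AE) and that of the spring is P/k; compatibility requires their sum to equal δ_free.
So P = δ_free / [L/(AE) + 1/k] = 4.36 / [ 1100/(1725×44×10³) + 1/(100×10³) ].
P = 4.36 / 2.449×10⁻⁵ = 178000 N.
σ = P/A = 178000/1725 = 103.2 MPa.

σ ≈ 103 MPa (compressive)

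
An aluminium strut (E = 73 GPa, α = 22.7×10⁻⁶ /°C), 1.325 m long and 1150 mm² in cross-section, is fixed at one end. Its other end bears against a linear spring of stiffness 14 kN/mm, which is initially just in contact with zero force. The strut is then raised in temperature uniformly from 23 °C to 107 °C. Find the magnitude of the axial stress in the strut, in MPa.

σ ≈ 25.2 MPa (compressive)

If the spring were absent the strut would lengthen by αΔT L = 22.7×10⁻⁶ × 84 × 1325 = 2.527 mm.
Let P be the compressive force at the spring. The strut shortens elastically by PL/(AE) and the spring compresses by P/k; together these equal δ_free.
P [ L/(AE) + 1/k ] = δ_free → P [ 1325/(1150×73×10³) + 1/(14×10³) ] = 2.527.
P = 2.527 / 8.721×10⁻⁵ = 28970 N.
σ = P/A = 28970/1150 = 25.19 MPa.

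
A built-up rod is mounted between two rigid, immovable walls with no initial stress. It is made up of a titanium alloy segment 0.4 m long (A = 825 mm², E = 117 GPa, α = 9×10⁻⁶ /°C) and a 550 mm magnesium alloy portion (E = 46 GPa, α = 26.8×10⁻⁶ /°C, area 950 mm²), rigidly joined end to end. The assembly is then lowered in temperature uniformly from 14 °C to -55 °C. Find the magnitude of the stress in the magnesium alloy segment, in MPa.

Free thermal contraction of the whole bar: Σ αᵢΔT Lᵢ = 9×10⁻⁶×69×400 + 26.8×10⁻⁶×69×550 = 1.265 mm.
The rigid supports impose zero overall length change; the single axial force P common to all segments must satisfy P Σ Lᵢ/(AᵢEᵢ) = δ_free.
Σ Lᵢ/(AᵢEᵢ) = 400/(825×117×10³) + 550/(950×46×10³) = 1.673×10⁻⁵ mm/N.
Hence P = δ_free / Σ(L/AE) = 1.265/1.673×10⁻⁵ = 75.64 kN (tensile).
σ_{magnesium alloy} = P / A = 75640 / 950 = 79.62 MPa.

σ ≈ 79.6 MPa (tensile)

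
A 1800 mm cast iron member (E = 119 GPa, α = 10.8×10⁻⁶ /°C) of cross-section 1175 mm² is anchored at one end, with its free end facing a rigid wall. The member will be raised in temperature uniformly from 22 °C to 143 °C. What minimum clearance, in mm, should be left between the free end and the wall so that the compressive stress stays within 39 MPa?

g ≈ 1.76 mm

Free expansion if unrestrained: δ_free = αΔT L = 10.8×10⁻⁶ × 121 × 1800 = 2.352 mm.
At the allowable stress the elastic shortening the wall may impose is σL/E = 39 × 1800 / (119×10³) = 0.5899 mm.
So the gap has to take up the difference, g_min = δ_free − σL/E = 2.352 − 0.5899 = 1.762 mm.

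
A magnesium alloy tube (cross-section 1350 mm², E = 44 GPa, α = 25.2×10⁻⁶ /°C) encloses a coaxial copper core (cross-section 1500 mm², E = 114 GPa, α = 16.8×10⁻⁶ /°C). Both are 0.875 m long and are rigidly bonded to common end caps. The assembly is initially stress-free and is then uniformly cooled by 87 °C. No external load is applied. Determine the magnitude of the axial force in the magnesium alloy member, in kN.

P ≈ 32.2 kN (tensile in the magnesium alloy)

Equilibrium of a rigid end plate with no external load gives equal and opposite internal forces ±P in the two members. Since α_{magnesium alloy} > α_{copper}, cooling drives the magnesium alloy into tension and the copper into compression.
Equating the net (thermal + elastic) strains gives |α₁ − α₂|·ΔT = P·[1/(A₁E₁) + 1/(A₂E₂)].
|α₁ − α₂|·ΔT = 8.4×10⁻⁶ × 87 = 0.0007308.
1/(A₁E₁) + 1/(A₂E₂) = 1/(1350×44×10³) + 1/(1500×114×10³) = 2.268×10⁻⁸ N⁻¹.
P = 0.0007308 / 2.268×10⁻⁸ = 32220 N = 32.22 kN.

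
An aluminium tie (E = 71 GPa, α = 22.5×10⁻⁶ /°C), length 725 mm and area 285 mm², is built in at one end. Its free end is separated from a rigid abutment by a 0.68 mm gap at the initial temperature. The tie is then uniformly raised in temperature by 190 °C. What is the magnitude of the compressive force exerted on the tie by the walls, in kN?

P ≈ 67.5 kN

If the wall were absent the tie would grow by αΔT L = 22.5×10⁻⁶ × 190 × 725 = 3.099 mm.
This exceeds the 0.68 mm gap, so the wall pushes back. The portion of expansion that must be recovered elastically is δ_free − gap = 3.099 − 0.68 = 2.419 mm.
Compatibility: PL/(AE) = 2.419 mm, so σ = P/A = E × (2.419/725) = 236.9 MPa.
Force on the wall = σA = 236.9 × 285 mm² = 67.53 kN.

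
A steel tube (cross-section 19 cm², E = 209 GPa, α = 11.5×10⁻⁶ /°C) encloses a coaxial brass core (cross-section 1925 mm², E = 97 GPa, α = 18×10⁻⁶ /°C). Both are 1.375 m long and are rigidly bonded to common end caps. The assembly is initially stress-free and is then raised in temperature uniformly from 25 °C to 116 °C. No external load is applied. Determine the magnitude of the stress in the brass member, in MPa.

σ ≈ 39 MPa (compressive)

The brass has the larger α, so on heating it would change length more than the steel if both were free. The rigid plates force a common final length, so the brass is put into compression and the steel into tension, with equal and opposite forces P (no external load).
Setting the final lengths equal and cancelling L: (α₁ − α₂)ΔT = P/(A₁E₁) + P/(A₂E₂).
|α₁ − α₂|·ΔT = 6.5×10⁻⁶ × 91 = 0.0005915.
1/(A₁E₁) + 1/(A₂E₂) = 1/(1900×209×10³) + 1/(1925×97×10³) = 7.874×10⁻⁹ N⁻¹.
P = 0.0005915 / 7.874×10⁻⁹ = 75120 N = 75.12 kN.
σ_{brass} = P/A₂ = 75120/1925 = 39.03 MPa, compressive.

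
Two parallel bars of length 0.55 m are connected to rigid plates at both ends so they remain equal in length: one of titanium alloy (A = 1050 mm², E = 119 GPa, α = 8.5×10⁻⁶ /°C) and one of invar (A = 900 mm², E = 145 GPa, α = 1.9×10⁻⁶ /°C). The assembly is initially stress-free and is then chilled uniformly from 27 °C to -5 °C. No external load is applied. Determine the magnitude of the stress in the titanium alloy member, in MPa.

σ ≈ 12.8 MPa (tensile)

The titanium alloy has the larger α, so on cooling it would change length more than the invar if both were free. The rigid plates force a common final length, so the titanium alloy is put into tension and the invar into compression, with equal and opposite forces P (no external load).
Equating the net (thermal + elastic) strains gives |α₁ − α₂|·ΔT = P·[1/(A₁E₁) + 1/(A₂E₂)].
|α₁ − α₂|·ΔT = 6.6×10⁻⁶ × 32 = 0.0002112.
1/(A₁E₁) + 1/(A₂E₂) = 1/(1050×119×10³) + 1/(900×145×10³) = 1.567×10⁻⁸ N⁻¹.
So P = 0.0002112 / 1.567×10⁻⁸ = 13.48 kN.
σ_{titanium alloy} = P/A₁ = 13480/1050 = 12.84 MPa, tensile.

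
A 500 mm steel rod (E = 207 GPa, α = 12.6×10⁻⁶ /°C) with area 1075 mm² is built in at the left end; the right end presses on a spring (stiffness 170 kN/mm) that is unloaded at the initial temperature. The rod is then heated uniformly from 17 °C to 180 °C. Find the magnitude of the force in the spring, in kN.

The unrestrained thermal change is αΔT L = 12.6×10⁻⁶ × 163 × 500 = 1.027 mm.
With a force P in the spring, the elastic change of the rod is PL/(AE) and that of the spring is P/k; compatibility requires their sum to equal δ_free.
So P = δ_free / [L/(AE) + 1/k] = 1.027 / [ 500/(1075×207×10³) + 1/(170×10³) ].
P = 1.027 / 8.129×10⁻⁶ = 126300 N.

P ≈ 126 kN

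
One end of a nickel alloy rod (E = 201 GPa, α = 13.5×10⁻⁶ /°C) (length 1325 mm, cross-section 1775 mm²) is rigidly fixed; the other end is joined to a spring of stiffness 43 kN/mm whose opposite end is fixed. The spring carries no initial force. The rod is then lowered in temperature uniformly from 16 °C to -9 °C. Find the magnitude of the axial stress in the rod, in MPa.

The unrestrained thermal change is αΔT L = 13.5×10⁻⁶ × 25 × 1325 = 0.4472 mm.
Let P be the tensile force in the spring. The rod extends elastically by PL/(AE) and the spring stretches by P/k; together these equal δ_free.
P [ L/(AE) + 1/k ] = δ_free → P [ 1325/(1775×201×10³) + 1/(43×10³) ] = 0.4472.
P = 0.4472 / 2.697×10⁻⁵ = 16580 N.
σ = P/A = 16580/1775 = 9.341 MPa.

σ ≈ 9.34 MPa (tensile)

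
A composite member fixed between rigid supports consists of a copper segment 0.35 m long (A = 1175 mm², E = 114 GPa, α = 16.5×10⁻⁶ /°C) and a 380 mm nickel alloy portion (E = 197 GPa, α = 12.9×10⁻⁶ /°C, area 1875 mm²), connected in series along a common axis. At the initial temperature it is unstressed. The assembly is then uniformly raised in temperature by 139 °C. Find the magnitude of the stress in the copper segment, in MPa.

If the supports were absent, the total length change would be Σ αᵢΔT Lᵢ = 16.5×10⁻⁶×139×350 + 12.9×10⁻⁶×139×380 = 1.484 mm.
The walls prevent any net length change, so an axial force P (same in every segment) develops. Compatibility: P · Σ Lᵢ/(AᵢEᵢ) = δ_free.
Σ Lᵢ/(AᵢEᵢ) = 350/(1175×114×10³) + 380/(1875×197×10³) = 3.642×10⁻⁶ mm/N.
Hence P = δ_free / Σ(L/AE) = 1.484/3.642×10⁻⁶ = 407.5 kN (compressive).
σ_{copper} = P / A = 407500 / 1175 = 346.8 MPa.

σ ≈ 347 MPa (compressive)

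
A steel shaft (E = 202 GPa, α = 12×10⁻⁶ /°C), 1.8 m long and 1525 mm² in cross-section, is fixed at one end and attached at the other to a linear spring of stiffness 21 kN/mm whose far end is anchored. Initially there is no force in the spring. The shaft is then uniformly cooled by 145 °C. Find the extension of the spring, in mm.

δ ≈ 2.79 mm

The unrestrained thermal change is αΔT L = 12×10⁻⁶ × 145 × 1800 = 3.132 mm.
With a force P in the spring, the elastic change of the shaft is PL/(AE) and that of the spring is P/k; compatibility requires their sum to equal δ_free.
P [ L/(AE) + 1/k ] = δ_free → P [ 1800/(1525×202×10³) + 1/(21×10³) ] = 3.132.
P = 3.132 / 5.346×10⁻⁵ = 58580 N.
Spring extension = P/k = 58580/(21×10³) = 2.79 mm.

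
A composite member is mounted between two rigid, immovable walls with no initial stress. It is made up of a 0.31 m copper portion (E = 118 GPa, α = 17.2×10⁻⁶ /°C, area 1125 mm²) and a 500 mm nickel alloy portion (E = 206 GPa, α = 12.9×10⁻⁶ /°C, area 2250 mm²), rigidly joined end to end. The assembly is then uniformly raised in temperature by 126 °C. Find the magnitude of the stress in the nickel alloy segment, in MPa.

σ ≈ 193 MPa (compressive)

Free thermal expansion of the whole bar: Σ αᵢΔT Lᵢ = 17.2×10⁻⁶×126×310 + 12.9×10⁻⁶×126×500 = 1.485 mm.
The walls prevent any net length change, so an axial force P (same in every segment) develops. Compatibility: P · Σ Lᵢ/(AᵢEᵢ) = δ_free.
Σ Lᵢ/(AᵢEᵢ) = 310/(1125×118×10³) + 500/(2250×206×10³) = 3.414×10⁻⁶ mm/N.
So P = 1.485 / 3.414×10⁻⁶ = 434.8 kN, compressive.
σ_{nickel alloy} = P / A = 434800 / 2250 = 193.3 MPa.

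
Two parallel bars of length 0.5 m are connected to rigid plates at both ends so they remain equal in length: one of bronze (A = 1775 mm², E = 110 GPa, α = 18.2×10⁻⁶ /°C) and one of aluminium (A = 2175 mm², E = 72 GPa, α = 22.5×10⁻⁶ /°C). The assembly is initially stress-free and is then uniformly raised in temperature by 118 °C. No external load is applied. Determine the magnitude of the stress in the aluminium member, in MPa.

σ ≈ 20.3 MPa (compressive)

The aluminium has the larger α, so on heating it would change length more than the bronze if both were free. The rigid plates force a common final length, so the aluminium is put into compression and the bronze into tension, with equal and opposite forces P (no external load).
Equating the net (thermal + elastic) strains gives |α₁ − α₂|·ΔT = P·[1/(A₁E₁) + 1/(A₂E₂)].
|α₁ − α₂|·ΔT = 4.3×10⁻⁶ × 118 = 0.0005074.
1/(A₁E₁) + 1/(A₂E₂) = 1/(1775×110×10³) + 1/(2175×72×10³) = 1.151×10⁻⁸ N⁻¹.
P = 0.0005074 / 1.151×10⁻⁸ = 44090 N = 44.09 kN.
σ_{aluminium} = P/A₂ = 44090/2175 = 20.27 MPa, compressive.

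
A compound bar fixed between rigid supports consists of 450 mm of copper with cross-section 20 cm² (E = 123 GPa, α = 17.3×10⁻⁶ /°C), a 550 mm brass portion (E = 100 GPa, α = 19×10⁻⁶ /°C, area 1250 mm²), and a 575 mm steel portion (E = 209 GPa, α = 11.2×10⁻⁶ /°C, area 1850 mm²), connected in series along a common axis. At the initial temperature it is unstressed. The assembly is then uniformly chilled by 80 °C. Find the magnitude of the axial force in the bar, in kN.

P ≈ 256 kN (tensile)

Free thermal contraction of the whole bar: Σ αᵢΔT Lᵢ = 17.3×10⁻⁶×80×450 + 19×10⁻⁶×80×550 + 11.2×10⁻⁶×80×575 = 1.974 mm.
The walls prevent any net length change, so an axial force P (same in every segment) develops. Compatibility: P · Σ Lᵢ/(AᵢEᵢ) = δ_free.
Σ Lᵢ/(AᵢEᵢ) = 450/(2000×123×10³) + 550/(1250×100×10³) + 575/(1850×209×10³) = 7.716×10⁻⁶ mm/N.
So P = 1.974 / 7.716×10⁻⁶ = 255.8 kN, tensile.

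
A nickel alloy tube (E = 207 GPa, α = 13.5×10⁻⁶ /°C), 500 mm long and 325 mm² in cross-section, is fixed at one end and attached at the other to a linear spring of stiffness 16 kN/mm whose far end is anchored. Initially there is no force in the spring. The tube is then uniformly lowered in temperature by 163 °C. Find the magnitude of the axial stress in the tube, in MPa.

The unrestrained thermal change is αΔT L = 13.5×10⁻⁶ × 163 × 500 = 1.1 mm.
With a force P in the spring, the elastic change of the tube is PL/(AE) and that of the spring is P/k; compatibility requires their sum to equal δ_free.
So P = δ_free / [L/(AE) + 1/k] = 1.1 / [ 500/(325×207×10³) + 1/(16×10³) ].
P = 1.1 / 6.993×10⁻⁵ = 15730 N.
σ = P/A = 15730/325 = 48.41 MPa.

σ ≈ 48.4 MPa (tensile)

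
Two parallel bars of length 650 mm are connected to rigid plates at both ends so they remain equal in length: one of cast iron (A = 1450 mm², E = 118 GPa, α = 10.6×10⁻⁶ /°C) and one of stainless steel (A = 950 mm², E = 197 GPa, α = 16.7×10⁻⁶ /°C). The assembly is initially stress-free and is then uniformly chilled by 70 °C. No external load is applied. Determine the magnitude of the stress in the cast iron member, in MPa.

Both members must finish at the same length. With the larger α, the stainless steel tends to over-contract; the plates restrain it, putting the stainless steel in tension and the cast iron in compression. With no external load the two internal forces are equal and opposite, magnitude P.
Compatibility of the two members (thermal + elastic change equal): (α₁ − α₂)ΔT = P·[1/(A₁E₁) + 1/(A₂E₂)].
|α₁ − α₂|·ΔT = 6.1×10⁻⁶ × 70 = 0.000427.
1/(A₁E₁) + 1/(A₂E₂) = 1/(1450×118×10³) + 1/(950×197×10³) = 1.119×10⁻⁸ N⁻¹.
P = 0.000427 / 1.119×10⁻⁸ = 38170 N = 38.17 kN.
σ_{cast iron} = P/A₁ = 38170/1450 = 26.32 MPa, compressive.

σ ≈ 26.3 MPa (compressive)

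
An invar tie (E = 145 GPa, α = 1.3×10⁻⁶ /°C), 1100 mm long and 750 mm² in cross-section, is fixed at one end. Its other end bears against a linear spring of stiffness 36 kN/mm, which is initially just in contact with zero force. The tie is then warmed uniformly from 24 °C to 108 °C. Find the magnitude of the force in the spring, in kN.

P ≈ 3.17 kN

If the spring were absent the tie would lengthen by αΔT L = 1.3×10⁻⁶ × 84 × 1100 = 0.1201 mm.
Let P be the compressive force at the spring. The tie shortens elastically by PL/(AE) and the spring compresses by P/k; together these equal δ_free.
So P = δ_free / [L/(AE) + 1/k] = 0.1201 / [ 1100/(750×145×10³) + 1/(36×10³) ].
P = 0.1201 / 3.789×10⁻⁵ = 3170 N.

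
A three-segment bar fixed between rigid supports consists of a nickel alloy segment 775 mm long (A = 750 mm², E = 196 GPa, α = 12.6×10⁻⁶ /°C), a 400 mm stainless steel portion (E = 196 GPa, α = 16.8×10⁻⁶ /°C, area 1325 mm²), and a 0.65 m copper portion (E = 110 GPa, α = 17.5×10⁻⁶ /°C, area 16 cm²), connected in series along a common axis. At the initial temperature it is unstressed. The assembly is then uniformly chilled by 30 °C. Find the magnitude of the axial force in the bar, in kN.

P ≈ 79.6 kN (tensile)

If the supports were absent, the total length change would be Σ αᵢΔT Lᵢ = 12.6×10⁻⁶×30×775 + 16.8×10⁻⁶×30×400 + 17.5×10⁻⁶×30×650 = 0.8358 mm.
Since the ends are fixed, an axial force P builds up, equal in every segment, with P · Σ Lᵢ/(AᵢEᵢ) = δ_free.
Σ Lᵢ/(AᵢEᵢ) = 775/(750×196×10³) + 400/(1325×196×10³) + 650/(1600×110×10³) = 1.051×10⁻⁵ mm/N.
P = 0.8358 / 1.051×10⁻⁵ = 79560 N = 79.56 kN, tensile.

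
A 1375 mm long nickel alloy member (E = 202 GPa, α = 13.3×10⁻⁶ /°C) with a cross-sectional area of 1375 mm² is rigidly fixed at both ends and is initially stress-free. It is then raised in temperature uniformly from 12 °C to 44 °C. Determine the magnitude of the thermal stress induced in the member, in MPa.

σ ≈ 86 MPa (compressive)

Because both ends are immovable the net strain is zero, and the suppressed thermal strain is αΔT = 13.3×10⁻⁶ × 32 = 425.6×10⁻⁶.
The stress required to suppress this strain is σ = Eε = 202×10³ × 425.6×10⁻⁶ = 85.97 MPa, compressive since the member is trying to expand.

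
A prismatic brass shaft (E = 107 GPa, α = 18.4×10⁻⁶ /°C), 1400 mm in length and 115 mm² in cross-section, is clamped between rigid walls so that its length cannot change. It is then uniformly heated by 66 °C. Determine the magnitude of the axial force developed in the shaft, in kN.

P ≈ 14.9 kN (compressive)

Full restraint means ε = 0, so the stress is σ = EαΔT = 107×10³ × 18.4×10⁻⁶ × 66 = 129.9 MPa.
Then P = σA = 129.9 × 115 mm² = 14.94 kN, compressive.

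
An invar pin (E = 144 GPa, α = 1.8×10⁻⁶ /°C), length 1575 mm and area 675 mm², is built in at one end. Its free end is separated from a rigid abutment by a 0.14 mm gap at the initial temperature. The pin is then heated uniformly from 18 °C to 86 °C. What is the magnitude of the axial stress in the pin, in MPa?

Free thermal elongation = αΔT L = 1.8×10⁻⁶ × 68 × 1575 = 0.1928 mm.
After closing the 0.14 mm clearance, 0.1928 − 0.14 = 0.05278 mm of expansion remains to be suppressed by the wall.
So σ = E(δ_free − g)/L = 144×10³ × 0.05278/1575 = 4.826 MPa.

σ ≈ 4.83 MPa (compressive)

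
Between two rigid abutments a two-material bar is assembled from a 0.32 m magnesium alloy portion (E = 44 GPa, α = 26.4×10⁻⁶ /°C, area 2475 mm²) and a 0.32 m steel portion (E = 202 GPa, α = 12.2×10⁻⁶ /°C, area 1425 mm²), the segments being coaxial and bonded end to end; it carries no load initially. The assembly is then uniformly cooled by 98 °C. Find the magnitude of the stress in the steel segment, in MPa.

σ ≈ 210 MPa (tensile)

If the supports were absent, the total length change would be Σ αᵢΔT Lᵢ = 26.4×10⁻⁶×98×320 + 12.2×10⁻⁶×98×320 = 1.21 mm.
Since the ends are fixed, an axial force P builds up, equal in every segment, with P · Σ Lᵢ/(AᵢEᵢ) = δ_free.
The series flexibility is Σ Lᵢ/(AᵢEᵢ) = 320/(2475×44×10³) + 320/(1425×202×10³) = 4.05×10⁻⁶ mm/N.
P = 1.21 / 4.05×10⁻⁶ = 298900 N = 298.9 kN, tensile.
σ_{steel} = P / A = 298900 / 1425 = 209.7 MPa.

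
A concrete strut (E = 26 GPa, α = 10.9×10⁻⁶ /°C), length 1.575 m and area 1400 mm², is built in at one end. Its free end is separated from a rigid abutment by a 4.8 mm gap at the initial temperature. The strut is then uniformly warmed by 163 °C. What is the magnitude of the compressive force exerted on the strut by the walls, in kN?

P ≈ 0 kN

Free thermal elongation = αΔT L = 10.9×10⁻⁶ × 163 × 1575 = 2.798 mm.
This is smaller than the 4.8 mm clearance, so the strut expands freely without reaching the stop — the stress is zero.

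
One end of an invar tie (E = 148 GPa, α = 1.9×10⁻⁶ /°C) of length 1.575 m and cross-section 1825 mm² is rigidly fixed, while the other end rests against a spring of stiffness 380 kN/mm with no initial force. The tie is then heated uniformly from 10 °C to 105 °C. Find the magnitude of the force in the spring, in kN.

The unrestrained thermal change is αΔT L = 1.9×10⁻⁶ × 95 × 1575 = 0.2843 mm.
Let P be the compressive force at the spring. The tie shortens elastically by PL/(AE) and the spring compresses by P/k; together these equal δ_free.
So P = δ_free / [L/(AE) + 1/k] = 0.2843 / [ 1575/(1825×148×10³) + 1/(380×10³) ].
P = 0.2843 / 8.463×10⁻⁶ = 33590 N.

P ≈ 33.6 kN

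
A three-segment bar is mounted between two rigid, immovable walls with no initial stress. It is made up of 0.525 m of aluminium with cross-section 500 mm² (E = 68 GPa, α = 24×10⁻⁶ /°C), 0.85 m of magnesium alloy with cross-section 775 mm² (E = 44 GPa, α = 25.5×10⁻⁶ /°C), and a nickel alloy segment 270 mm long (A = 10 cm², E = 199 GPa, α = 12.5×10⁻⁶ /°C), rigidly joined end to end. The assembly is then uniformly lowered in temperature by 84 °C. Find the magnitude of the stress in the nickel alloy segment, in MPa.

Free thermal contraction of the whole bar: Σ αᵢΔT Lᵢ = 24×10⁻⁶×84×525 + 25.5×10⁻⁶×84×850 + 12.5×10⁻⁶×84×270 = 3.163 mm.
Since the ends are fixed, an axial force P builds up, equal in every segment, with P · Σ Lᵢ/(AᵢEᵢ) = δ_free.
The series flexibility is Σ Lᵢ/(AᵢEᵢ) = 525/(500×68×10³) + 850/(775×44×10³) + 270/(1000×199×10³) = 4.172×10⁻⁵ mm/N.
So P = 3.163 / 4.172×10⁻⁵ = 75.8 kN, tensile.
σ_{nickel alloy} = P / A = 75800 / 1000 = 75.8 MPa.

σ ≈ 75.8 MPa (tensile)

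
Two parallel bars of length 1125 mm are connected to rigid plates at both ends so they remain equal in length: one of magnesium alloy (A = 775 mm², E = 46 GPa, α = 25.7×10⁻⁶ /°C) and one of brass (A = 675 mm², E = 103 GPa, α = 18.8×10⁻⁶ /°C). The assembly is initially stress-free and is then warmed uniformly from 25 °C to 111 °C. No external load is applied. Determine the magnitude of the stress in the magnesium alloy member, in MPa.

σ ≈ 18 MPa (compressive)

Both members must finish at the same length. With the larger α, the magnesium alloy tends to over-expand; the plates restrain it, putting the magnesium alloy in compression and the brass in tension. With no external load the two internal forces are equal and opposite, magnitude P.
Setting the final lengths equal and cancelling L: (α₁ − α₂)ΔT = P/(A₁E₁) + P/(A₂E₂).
|α₁ − α₂|·ΔT = 6.9×10⁻⁶ × 86 = 0.0005934.
1/(A₁E₁) + 1/(A₂E₂) = 1/(775×46×10³) + 1/(675×103×10³) = 4.243×10⁻⁸ N⁻¹.
P = 0.0005934 / 4.243×10⁻⁸ = 13980 N = 13.98 kN.
σ_{magnesium alloy} = P/A₁ = 13980/775 = 18.04 MPa, compressive.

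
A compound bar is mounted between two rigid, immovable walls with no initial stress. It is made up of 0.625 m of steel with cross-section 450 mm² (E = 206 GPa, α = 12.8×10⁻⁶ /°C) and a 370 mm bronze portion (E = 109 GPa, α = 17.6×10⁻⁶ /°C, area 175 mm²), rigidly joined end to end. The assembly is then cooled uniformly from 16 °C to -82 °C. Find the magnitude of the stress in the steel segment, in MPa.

If the supports were absent, the total length change would be Σ αᵢΔT Lᵢ = 12.8×10⁻⁶×98×625 + 17.6×10⁻⁶×98×370 = 1.422 mm.
The walls prevent any net length change, so an axial force P (same in every segment) develops. Compatibility: P · Σ Lᵢ/(AᵢEᵢ) = δ_free.
Σ Lᵢ/(AᵢEᵢ) = 625/(450×206×10³) + 370/(175×109×10³) = 2.614×10⁻⁵ mm/N.
So P = 1.422 / 2.614×10⁻⁵ = 54.41 kN, tensile.
σ_{steel} = P / A = 54410 / 450 = 120.9 MPa.

σ ≈ 121 MPa (tensile)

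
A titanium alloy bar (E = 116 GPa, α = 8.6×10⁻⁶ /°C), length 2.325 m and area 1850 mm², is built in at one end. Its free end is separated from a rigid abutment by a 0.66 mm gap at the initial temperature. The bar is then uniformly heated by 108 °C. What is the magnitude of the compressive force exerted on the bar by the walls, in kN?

If the wall were absent the bar would grow by αΔT L = 8.6×10⁻⁶ × 108 × 2325 = 2.159 mm.
This exceeds the 0.66 mm gap, so the wall pushes back. The portion of expansion that must be recovered elastically is δ_free − gap = 2.159 − 0.66 = 1.499 mm.
That suppressed elongation corresponds to σ = E·Δ/L = 116×10³ × 1.499/2325 = 74.81 MPa.
Force on the wall = σA = 74.81 × 1850 mm² = 138.4 kN.

P ≈ 138 kN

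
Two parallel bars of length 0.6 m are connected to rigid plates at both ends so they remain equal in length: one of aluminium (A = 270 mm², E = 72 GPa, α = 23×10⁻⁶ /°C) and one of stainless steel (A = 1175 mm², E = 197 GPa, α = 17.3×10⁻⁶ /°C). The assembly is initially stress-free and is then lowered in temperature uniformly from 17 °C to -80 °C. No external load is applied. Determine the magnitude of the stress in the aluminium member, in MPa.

Equilibrium of a rigid end plate with no external load gives equal and opposite internal forces ±P in the two members. Since α_{aluminium} > α_{stainless steel}, cooling drives the aluminium into tension and the stainless steel into compression.
Setting the final lengths equal and cancelling L: (α₁ − α₂)ΔT = P/(A₁E₁) + P/(A₂E₂).
|α₁ − α₂|·ΔT = 5.7×10⁻⁶ × 97 = 0.0005529.
1/(A₁E₁) + 1/(A₂E₂) = 1/(270×72×10³) + 1/(1175×197×10³) = 5.576×10⁻⁸ N⁻¹.
So P = 0.0005529 / 5.576×10⁻⁸ = 9.916 kN.
σ_{aluminium} = P/A₁ = 9916/270 = 36.72 MPa, tensile.

σ ≈ 36.7 MPa (tensile)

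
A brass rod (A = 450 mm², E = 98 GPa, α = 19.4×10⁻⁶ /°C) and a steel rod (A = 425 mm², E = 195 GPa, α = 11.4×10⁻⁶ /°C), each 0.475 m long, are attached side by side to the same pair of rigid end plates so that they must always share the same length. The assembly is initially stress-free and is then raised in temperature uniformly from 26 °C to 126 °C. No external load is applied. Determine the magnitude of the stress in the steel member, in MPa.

Both members must finish at the same length. With the larger α, the brass tends to over-expand; the plates restrain it, putting the brass in compression and the steel in tension. With no external load the two internal forces are equal and opposite, magnitude P.
Setting the final lengths equal and cancelling L: (α₁ − α₂)ΔT = P/(A₁E₁) + P/(A₂E₂).
|α₁ − α₂|·ΔT = 8×10⁻⁶ × 100 = 0.0008.
1/(A₁E₁) + 1/(A₂E₂) = 1/(450×98×10³) + 1/(425×195×10³) = 3.474×10⁻⁸ N⁻¹.
So P = 0.0008 / 3.474×10⁻⁸ = 23.03 kN.
σ_{steel} = P/A₂ = 23030/425 = 54.18 MPa, tensile.

σ ≈ 54.2 MPa (tensile)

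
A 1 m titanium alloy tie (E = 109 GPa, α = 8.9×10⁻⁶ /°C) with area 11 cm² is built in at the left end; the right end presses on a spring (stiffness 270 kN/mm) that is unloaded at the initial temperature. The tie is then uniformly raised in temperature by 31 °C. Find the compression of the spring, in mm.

δ ≈ 0.0848 mm

The unrestrained thermal change is αΔT L = 8.9×10⁻⁶ × 31 × 1000 = 0.2759 mm.
With a force P in the spring, the elastic change of the tie is PL/(AE) and that of the spring is P/k; compatibility requires their sum to equal δ_free.
P [ L/(AE) + 1/k ] = δ_free → P [ 1000/(1100×109×10³) + 1/(270×10³) ] = 0.2759.
P = 0.2759 / 1.204×10⁻⁵ = 22910 N.
Spring compression = P/k = 22910/(270×10³) = 0.08484 mm.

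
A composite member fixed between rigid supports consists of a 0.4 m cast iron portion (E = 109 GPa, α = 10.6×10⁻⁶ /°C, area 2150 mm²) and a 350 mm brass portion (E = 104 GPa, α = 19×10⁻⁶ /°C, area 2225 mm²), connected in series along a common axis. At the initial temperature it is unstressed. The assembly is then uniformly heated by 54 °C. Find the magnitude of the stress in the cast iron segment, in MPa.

If the supports were absent, the total length change would be Σ αᵢΔT Lᵢ = 10.6×10⁻⁶×54×400 + 19×10⁻⁶×54×350 = 0.5881 mm.
The rigid supports impose zero overall length change; the single axial force P common to all segments must satisfy P Σ Lᵢ/(AᵢEᵢ) = δ_free.
Σ Lᵢ/(AᵢEᵢ) = 400/(2150×109×10³) + 350/(2225×104×10³) = 3.219×10⁻⁶ mm/N.
Hence P = δ_free / Σ(L/AE) = 0.5881/3.219×10⁻⁶ = 182.7 kN (compressive).
σ_{cast iron} = P / A = 182700 / 2150 = 84.96 MPa.

σ ≈ 85 MPa (compressive)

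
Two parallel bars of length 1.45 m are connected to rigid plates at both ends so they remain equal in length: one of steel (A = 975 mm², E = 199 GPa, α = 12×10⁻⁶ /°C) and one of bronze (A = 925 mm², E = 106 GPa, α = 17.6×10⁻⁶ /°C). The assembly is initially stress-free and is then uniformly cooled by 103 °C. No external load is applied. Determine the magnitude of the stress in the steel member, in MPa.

Equilibrium of a rigid end plate with no external load gives equal and opposite internal forces ±P in the two members. Since α_{bronze} > α_{steel}, cooling drives the bronze into tension and the steel into compression.
Compatibility of the two members (thermal + elastic change equal): (α₁ − α₂)ΔT = P·[1/(A₁E₁) + 1/(A₂E₂)].
|α₁ − α₂|·ΔT = 5.6×10⁻⁶ × 103 = 0.0005768.
1/(A₁E₁) + 1/(A₂E₂) = 1/(975×199×10³) + 1/(925×106×10³) = 1.535×10⁻⁸ N⁻¹.
P = 0.0005768 / 1.535×10⁻⁸ = 37570 N = 37.57 kN.
σ_{steel} = P/A₁ = 37570/975 = 38.53 MPa, compressive.

σ ≈ 38.5 MPa (compressive)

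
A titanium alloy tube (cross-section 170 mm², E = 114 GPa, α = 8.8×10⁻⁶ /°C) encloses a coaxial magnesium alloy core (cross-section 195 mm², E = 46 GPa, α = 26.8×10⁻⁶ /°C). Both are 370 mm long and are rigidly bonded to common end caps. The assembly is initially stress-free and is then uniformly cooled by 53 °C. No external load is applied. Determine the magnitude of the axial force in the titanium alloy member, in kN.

Both members must finish at the same length. With the larger α, the magnesium alloy tends to over-contract; the plates restrain it, putting the magnesium alloy in tension and the titanium alloy in compression. With no external load the two internal forces are equal and opposite, magnitude P.
Setting the final lengths equal and cancelling L: (α₁ − α₂)ΔT = P/(A₁E₁) + P/(A₂E₂).
|α₁ − α₂|·ΔT = 18×10⁻⁶ × 53 = 0.000954.
1/(A₁E₁) + 1/(A₂E₂) = 1/(170×114×10³) + 1/(195×46×10³) = 1.631×10⁻⁷ N⁻¹.
P = 0.000954 / 1.631×10⁻⁷ = 5850 N = 5.85 kN.

P ≈ 5.85 kN (compressive in the titanium alloy)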